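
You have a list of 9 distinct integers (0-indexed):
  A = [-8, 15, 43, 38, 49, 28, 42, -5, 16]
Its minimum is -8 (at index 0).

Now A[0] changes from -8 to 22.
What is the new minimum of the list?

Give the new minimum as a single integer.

Answer: -5

Derivation:
Old min = -8 (at index 0)
Change: A[0] -8 -> 22
Changed element WAS the min. Need to check: is 22 still <= all others?
  Min of remaining elements: -5
  New min = min(22, -5) = -5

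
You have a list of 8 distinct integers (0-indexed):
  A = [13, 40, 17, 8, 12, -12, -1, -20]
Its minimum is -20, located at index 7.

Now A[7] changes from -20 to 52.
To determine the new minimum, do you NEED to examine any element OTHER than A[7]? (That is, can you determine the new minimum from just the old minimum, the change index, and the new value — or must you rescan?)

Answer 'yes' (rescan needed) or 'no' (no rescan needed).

Old min = -20 at index 7
Change at index 7: -20 -> 52
Index 7 WAS the min and new value 52 > old min -20. Must rescan other elements to find the new min.
Needs rescan: yes

Answer: yes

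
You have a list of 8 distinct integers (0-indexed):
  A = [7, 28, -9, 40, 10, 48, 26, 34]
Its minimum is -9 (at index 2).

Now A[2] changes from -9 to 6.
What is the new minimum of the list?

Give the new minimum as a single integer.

Old min = -9 (at index 2)
Change: A[2] -9 -> 6
Changed element WAS the min. Need to check: is 6 still <= all others?
  Min of remaining elements: 7
  New min = min(6, 7) = 6

Answer: 6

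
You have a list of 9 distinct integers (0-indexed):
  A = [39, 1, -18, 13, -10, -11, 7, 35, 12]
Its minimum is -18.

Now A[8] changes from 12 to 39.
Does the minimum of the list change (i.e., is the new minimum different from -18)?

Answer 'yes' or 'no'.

Old min = -18
Change: A[8] 12 -> 39
Changed element was NOT the min; min changes only if 39 < -18.
New min = -18; changed? no

Answer: no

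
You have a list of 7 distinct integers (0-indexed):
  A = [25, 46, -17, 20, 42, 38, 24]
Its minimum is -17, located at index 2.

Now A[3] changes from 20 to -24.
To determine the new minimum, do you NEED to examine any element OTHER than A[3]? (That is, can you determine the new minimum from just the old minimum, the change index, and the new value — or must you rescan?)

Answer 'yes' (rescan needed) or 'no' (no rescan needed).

Old min = -17 at index 2
Change at index 3: 20 -> -24
Index 3 was NOT the min. New min = min(-17, -24). No rescan of other elements needed.
Needs rescan: no

Answer: no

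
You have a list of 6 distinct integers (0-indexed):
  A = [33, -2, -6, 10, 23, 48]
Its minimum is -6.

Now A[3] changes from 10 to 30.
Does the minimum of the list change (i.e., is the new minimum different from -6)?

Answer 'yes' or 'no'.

Answer: no

Derivation:
Old min = -6
Change: A[3] 10 -> 30
Changed element was NOT the min; min changes only if 30 < -6.
New min = -6; changed? no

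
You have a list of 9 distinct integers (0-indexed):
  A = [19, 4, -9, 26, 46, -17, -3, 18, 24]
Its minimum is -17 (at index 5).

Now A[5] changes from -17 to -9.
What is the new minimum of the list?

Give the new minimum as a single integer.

Old min = -17 (at index 5)
Change: A[5] -17 -> -9
Changed element WAS the min. Need to check: is -9 still <= all others?
  Min of remaining elements: -9
  New min = min(-9, -9) = -9

Answer: -9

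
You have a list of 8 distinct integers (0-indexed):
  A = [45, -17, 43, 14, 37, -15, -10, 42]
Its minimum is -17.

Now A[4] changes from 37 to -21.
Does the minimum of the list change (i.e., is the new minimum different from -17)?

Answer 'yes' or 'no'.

Old min = -17
Change: A[4] 37 -> -21
Changed element was NOT the min; min changes only if -21 < -17.
New min = -21; changed? yes

Answer: yes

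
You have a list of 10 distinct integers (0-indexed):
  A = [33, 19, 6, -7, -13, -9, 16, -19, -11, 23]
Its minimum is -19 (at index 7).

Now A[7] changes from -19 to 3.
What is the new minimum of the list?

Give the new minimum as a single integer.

Old min = -19 (at index 7)
Change: A[7] -19 -> 3
Changed element WAS the min. Need to check: is 3 still <= all others?
  Min of remaining elements: -13
  New min = min(3, -13) = -13

Answer: -13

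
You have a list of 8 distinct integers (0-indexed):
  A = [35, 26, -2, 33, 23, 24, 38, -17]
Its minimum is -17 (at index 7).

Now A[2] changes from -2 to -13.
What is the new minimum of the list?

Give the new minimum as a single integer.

Old min = -17 (at index 7)
Change: A[2] -2 -> -13
Changed element was NOT the old min.
  New min = min(old_min, new_val) = min(-17, -13) = -17

Answer: -17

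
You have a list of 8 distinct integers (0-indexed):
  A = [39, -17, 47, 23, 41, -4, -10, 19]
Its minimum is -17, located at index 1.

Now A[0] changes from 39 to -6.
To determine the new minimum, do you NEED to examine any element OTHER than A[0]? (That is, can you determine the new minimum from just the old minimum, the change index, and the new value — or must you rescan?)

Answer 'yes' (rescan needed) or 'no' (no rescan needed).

Answer: no

Derivation:
Old min = -17 at index 1
Change at index 0: 39 -> -6
Index 0 was NOT the min. New min = min(-17, -6). No rescan of other elements needed.
Needs rescan: no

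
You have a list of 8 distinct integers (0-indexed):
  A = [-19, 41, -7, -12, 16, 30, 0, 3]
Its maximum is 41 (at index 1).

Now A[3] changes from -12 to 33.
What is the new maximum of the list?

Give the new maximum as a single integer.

Answer: 41

Derivation:
Old max = 41 (at index 1)
Change: A[3] -12 -> 33
Changed element was NOT the old max.
  New max = max(old_max, new_val) = max(41, 33) = 41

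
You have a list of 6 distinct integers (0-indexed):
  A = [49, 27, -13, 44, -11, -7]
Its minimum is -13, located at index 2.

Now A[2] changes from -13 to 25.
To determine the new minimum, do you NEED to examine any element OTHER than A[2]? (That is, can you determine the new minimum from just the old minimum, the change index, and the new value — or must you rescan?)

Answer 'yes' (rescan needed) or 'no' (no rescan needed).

Answer: yes

Derivation:
Old min = -13 at index 2
Change at index 2: -13 -> 25
Index 2 WAS the min and new value 25 > old min -13. Must rescan other elements to find the new min.
Needs rescan: yes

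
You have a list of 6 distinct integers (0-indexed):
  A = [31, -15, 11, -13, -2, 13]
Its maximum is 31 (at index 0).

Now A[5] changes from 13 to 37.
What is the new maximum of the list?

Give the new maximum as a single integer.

Old max = 31 (at index 0)
Change: A[5] 13 -> 37
Changed element was NOT the old max.
  New max = max(old_max, new_val) = max(31, 37) = 37

Answer: 37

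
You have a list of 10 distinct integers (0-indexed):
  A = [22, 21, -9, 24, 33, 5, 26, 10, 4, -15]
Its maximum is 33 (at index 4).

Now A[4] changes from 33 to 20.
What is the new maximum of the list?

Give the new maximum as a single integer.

Old max = 33 (at index 4)
Change: A[4] 33 -> 20
Changed element WAS the max -> may need rescan.
  Max of remaining elements: 26
  New max = max(20, 26) = 26

Answer: 26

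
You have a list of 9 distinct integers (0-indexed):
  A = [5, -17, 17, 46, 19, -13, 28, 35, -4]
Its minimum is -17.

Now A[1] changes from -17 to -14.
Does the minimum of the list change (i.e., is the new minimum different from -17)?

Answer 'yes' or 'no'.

Old min = -17
Change: A[1] -17 -> -14
Changed element was the min; new min must be rechecked.
New min = -14; changed? yes

Answer: yes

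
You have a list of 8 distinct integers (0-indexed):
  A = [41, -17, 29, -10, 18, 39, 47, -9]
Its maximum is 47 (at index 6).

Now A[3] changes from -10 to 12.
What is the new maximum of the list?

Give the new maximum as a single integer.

Old max = 47 (at index 6)
Change: A[3] -10 -> 12
Changed element was NOT the old max.
  New max = max(old_max, new_val) = max(47, 12) = 47

Answer: 47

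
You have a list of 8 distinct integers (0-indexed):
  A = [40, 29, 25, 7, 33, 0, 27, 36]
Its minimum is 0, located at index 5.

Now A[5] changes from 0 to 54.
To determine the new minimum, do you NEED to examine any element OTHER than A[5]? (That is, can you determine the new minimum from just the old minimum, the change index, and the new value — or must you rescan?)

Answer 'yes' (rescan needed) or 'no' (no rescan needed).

Old min = 0 at index 5
Change at index 5: 0 -> 54
Index 5 WAS the min and new value 54 > old min 0. Must rescan other elements to find the new min.
Needs rescan: yes

Answer: yes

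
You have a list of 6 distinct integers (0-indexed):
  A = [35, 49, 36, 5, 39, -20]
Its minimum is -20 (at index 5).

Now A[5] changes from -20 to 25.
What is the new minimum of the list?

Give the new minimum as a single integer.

Old min = -20 (at index 5)
Change: A[5] -20 -> 25
Changed element WAS the min. Need to check: is 25 still <= all others?
  Min of remaining elements: 5
  New min = min(25, 5) = 5

Answer: 5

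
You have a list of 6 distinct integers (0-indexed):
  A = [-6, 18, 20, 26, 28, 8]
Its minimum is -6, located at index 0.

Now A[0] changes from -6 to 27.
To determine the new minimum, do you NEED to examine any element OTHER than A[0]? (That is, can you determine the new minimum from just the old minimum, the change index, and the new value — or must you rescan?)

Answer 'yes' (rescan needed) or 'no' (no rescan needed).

Answer: yes

Derivation:
Old min = -6 at index 0
Change at index 0: -6 -> 27
Index 0 WAS the min and new value 27 > old min -6. Must rescan other elements to find the new min.
Needs rescan: yes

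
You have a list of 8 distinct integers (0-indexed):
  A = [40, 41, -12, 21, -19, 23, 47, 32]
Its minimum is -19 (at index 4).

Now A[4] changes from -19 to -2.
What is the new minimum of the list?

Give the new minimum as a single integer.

Answer: -12

Derivation:
Old min = -19 (at index 4)
Change: A[4] -19 -> -2
Changed element WAS the min. Need to check: is -2 still <= all others?
  Min of remaining elements: -12
  New min = min(-2, -12) = -12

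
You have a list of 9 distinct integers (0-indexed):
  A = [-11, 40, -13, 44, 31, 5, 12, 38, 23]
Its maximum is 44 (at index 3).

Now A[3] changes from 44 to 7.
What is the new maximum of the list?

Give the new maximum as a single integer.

Answer: 40

Derivation:
Old max = 44 (at index 3)
Change: A[3] 44 -> 7
Changed element WAS the max -> may need rescan.
  Max of remaining elements: 40
  New max = max(7, 40) = 40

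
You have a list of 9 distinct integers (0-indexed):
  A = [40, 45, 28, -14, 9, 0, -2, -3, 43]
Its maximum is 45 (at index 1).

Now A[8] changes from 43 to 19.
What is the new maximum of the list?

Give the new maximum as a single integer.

Old max = 45 (at index 1)
Change: A[8] 43 -> 19
Changed element was NOT the old max.
  New max = max(old_max, new_val) = max(45, 19) = 45

Answer: 45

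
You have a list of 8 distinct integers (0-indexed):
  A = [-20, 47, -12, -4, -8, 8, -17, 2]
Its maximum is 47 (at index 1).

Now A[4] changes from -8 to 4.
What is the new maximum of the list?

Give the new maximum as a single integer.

Old max = 47 (at index 1)
Change: A[4] -8 -> 4
Changed element was NOT the old max.
  New max = max(old_max, new_val) = max(47, 4) = 47

Answer: 47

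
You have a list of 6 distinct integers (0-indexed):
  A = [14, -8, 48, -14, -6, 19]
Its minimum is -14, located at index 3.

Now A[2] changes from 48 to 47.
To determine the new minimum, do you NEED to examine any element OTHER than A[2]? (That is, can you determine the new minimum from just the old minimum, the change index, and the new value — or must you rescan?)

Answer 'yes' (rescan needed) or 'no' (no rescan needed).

Old min = -14 at index 3
Change at index 2: 48 -> 47
Index 2 was NOT the min. New min = min(-14, 47). No rescan of other elements needed.
Needs rescan: no

Answer: no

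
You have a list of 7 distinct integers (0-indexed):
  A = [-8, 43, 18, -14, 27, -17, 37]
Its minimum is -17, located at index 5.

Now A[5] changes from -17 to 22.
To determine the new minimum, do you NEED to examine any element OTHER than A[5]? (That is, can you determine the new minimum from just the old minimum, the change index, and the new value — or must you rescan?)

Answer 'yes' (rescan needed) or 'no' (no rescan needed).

Old min = -17 at index 5
Change at index 5: -17 -> 22
Index 5 WAS the min and new value 22 > old min -17. Must rescan other elements to find the new min.
Needs rescan: yes

Answer: yes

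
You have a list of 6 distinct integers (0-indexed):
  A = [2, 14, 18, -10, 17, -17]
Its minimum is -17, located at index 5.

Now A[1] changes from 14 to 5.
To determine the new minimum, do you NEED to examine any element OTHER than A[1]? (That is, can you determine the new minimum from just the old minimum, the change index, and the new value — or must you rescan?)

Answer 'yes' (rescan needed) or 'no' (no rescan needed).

Answer: no

Derivation:
Old min = -17 at index 5
Change at index 1: 14 -> 5
Index 1 was NOT the min. New min = min(-17, 5). No rescan of other elements needed.
Needs rescan: no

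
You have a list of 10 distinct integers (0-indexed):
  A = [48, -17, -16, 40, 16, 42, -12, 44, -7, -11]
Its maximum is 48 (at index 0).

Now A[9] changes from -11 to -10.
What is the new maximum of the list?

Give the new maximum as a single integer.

Answer: 48

Derivation:
Old max = 48 (at index 0)
Change: A[9] -11 -> -10
Changed element was NOT the old max.
  New max = max(old_max, new_val) = max(48, -10) = 48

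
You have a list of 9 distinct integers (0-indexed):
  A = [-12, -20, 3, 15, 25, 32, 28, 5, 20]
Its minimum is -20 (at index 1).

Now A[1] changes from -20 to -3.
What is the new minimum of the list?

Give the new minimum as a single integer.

Old min = -20 (at index 1)
Change: A[1] -20 -> -3
Changed element WAS the min. Need to check: is -3 still <= all others?
  Min of remaining elements: -12
  New min = min(-3, -12) = -12

Answer: -12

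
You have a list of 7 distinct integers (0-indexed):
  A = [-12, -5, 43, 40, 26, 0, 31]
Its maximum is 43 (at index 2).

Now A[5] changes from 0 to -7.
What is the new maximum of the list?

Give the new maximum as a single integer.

Answer: 43

Derivation:
Old max = 43 (at index 2)
Change: A[5] 0 -> -7
Changed element was NOT the old max.
  New max = max(old_max, new_val) = max(43, -7) = 43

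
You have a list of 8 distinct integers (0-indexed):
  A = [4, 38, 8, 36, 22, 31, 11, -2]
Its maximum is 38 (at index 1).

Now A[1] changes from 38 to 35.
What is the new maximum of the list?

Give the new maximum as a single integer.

Old max = 38 (at index 1)
Change: A[1] 38 -> 35
Changed element WAS the max -> may need rescan.
  Max of remaining elements: 36
  New max = max(35, 36) = 36

Answer: 36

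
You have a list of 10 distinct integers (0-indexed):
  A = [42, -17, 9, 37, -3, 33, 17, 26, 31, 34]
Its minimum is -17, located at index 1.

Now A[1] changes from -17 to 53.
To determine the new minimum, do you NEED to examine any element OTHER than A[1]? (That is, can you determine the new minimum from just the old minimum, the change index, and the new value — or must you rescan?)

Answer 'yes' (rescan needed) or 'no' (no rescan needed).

Old min = -17 at index 1
Change at index 1: -17 -> 53
Index 1 WAS the min and new value 53 > old min -17. Must rescan other elements to find the new min.
Needs rescan: yes

Answer: yes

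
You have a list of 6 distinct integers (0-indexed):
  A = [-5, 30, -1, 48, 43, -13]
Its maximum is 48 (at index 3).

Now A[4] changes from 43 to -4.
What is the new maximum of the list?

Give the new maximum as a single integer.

Answer: 48

Derivation:
Old max = 48 (at index 3)
Change: A[4] 43 -> -4
Changed element was NOT the old max.
  New max = max(old_max, new_val) = max(48, -4) = 48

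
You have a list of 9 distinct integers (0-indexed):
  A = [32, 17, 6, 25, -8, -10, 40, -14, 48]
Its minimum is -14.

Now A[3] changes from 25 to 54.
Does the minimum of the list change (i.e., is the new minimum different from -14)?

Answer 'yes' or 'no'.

Old min = -14
Change: A[3] 25 -> 54
Changed element was NOT the min; min changes only if 54 < -14.
New min = -14; changed? no

Answer: no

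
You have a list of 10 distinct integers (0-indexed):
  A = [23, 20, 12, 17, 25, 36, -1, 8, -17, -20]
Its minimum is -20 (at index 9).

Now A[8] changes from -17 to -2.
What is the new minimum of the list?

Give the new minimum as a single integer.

Old min = -20 (at index 9)
Change: A[8] -17 -> -2
Changed element was NOT the old min.
  New min = min(old_min, new_val) = min(-20, -2) = -20

Answer: -20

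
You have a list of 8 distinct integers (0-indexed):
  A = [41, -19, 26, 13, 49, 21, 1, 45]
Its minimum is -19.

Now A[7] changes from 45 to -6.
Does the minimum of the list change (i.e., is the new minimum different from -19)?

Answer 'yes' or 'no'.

Answer: no

Derivation:
Old min = -19
Change: A[7] 45 -> -6
Changed element was NOT the min; min changes only if -6 < -19.
New min = -19; changed? no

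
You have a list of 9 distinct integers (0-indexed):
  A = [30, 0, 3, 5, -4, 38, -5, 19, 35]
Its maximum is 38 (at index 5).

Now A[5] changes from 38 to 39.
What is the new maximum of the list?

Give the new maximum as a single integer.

Answer: 39

Derivation:
Old max = 38 (at index 5)
Change: A[5] 38 -> 39
Changed element WAS the max -> may need rescan.
  Max of remaining elements: 35
  New max = max(39, 35) = 39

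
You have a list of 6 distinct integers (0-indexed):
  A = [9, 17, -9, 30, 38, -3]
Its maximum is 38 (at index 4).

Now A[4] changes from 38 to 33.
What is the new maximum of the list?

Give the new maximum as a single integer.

Old max = 38 (at index 4)
Change: A[4] 38 -> 33
Changed element WAS the max -> may need rescan.
  Max of remaining elements: 30
  New max = max(33, 30) = 33

Answer: 33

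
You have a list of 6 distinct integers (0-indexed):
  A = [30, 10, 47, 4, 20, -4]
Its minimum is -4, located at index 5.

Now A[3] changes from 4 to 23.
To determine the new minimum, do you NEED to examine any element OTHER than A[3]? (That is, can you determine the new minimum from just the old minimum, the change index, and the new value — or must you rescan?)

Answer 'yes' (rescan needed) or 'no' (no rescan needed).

Answer: no

Derivation:
Old min = -4 at index 5
Change at index 3: 4 -> 23
Index 3 was NOT the min. New min = min(-4, 23). No rescan of other elements needed.
Needs rescan: no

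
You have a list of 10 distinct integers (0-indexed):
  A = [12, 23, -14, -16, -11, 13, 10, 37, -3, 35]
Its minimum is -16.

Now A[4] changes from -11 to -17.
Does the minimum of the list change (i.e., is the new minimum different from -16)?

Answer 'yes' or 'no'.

Answer: yes

Derivation:
Old min = -16
Change: A[4] -11 -> -17
Changed element was NOT the min; min changes only if -17 < -16.
New min = -17; changed? yes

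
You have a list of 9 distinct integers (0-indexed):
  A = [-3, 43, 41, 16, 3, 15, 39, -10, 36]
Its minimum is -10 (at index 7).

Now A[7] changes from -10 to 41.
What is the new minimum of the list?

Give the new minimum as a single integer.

Old min = -10 (at index 7)
Change: A[7] -10 -> 41
Changed element WAS the min. Need to check: is 41 still <= all others?
  Min of remaining elements: -3
  New min = min(41, -3) = -3

Answer: -3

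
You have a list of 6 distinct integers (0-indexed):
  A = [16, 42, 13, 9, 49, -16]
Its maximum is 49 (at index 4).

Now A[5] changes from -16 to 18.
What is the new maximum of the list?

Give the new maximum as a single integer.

Old max = 49 (at index 4)
Change: A[5] -16 -> 18
Changed element was NOT the old max.
  New max = max(old_max, new_val) = max(49, 18) = 49

Answer: 49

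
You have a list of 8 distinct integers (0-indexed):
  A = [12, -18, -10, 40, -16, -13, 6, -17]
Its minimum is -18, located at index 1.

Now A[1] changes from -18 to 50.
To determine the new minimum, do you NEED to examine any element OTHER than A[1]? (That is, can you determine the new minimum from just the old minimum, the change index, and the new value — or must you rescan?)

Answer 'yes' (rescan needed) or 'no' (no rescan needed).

Old min = -18 at index 1
Change at index 1: -18 -> 50
Index 1 WAS the min and new value 50 > old min -18. Must rescan other elements to find the new min.
Needs rescan: yes

Answer: yes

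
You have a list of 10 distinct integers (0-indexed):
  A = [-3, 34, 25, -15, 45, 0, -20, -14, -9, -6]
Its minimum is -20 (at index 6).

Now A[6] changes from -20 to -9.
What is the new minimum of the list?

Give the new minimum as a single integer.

Answer: -15

Derivation:
Old min = -20 (at index 6)
Change: A[6] -20 -> -9
Changed element WAS the min. Need to check: is -9 still <= all others?
  Min of remaining elements: -15
  New min = min(-9, -15) = -15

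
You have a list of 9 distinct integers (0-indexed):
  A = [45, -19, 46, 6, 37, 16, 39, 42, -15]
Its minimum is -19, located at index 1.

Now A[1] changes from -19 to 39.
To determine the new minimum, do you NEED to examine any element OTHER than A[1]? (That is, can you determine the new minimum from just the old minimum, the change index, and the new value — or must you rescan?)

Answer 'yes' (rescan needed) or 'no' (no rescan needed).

Answer: yes

Derivation:
Old min = -19 at index 1
Change at index 1: -19 -> 39
Index 1 WAS the min and new value 39 > old min -19. Must rescan other elements to find the new min.
Needs rescan: yes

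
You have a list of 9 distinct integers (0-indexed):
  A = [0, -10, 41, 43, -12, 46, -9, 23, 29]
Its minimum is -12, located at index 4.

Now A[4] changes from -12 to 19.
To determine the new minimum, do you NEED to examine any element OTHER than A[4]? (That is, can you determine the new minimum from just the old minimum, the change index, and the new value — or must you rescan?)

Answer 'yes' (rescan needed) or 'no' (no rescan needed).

Old min = -12 at index 4
Change at index 4: -12 -> 19
Index 4 WAS the min and new value 19 > old min -12. Must rescan other elements to find the new min.
Needs rescan: yes

Answer: yes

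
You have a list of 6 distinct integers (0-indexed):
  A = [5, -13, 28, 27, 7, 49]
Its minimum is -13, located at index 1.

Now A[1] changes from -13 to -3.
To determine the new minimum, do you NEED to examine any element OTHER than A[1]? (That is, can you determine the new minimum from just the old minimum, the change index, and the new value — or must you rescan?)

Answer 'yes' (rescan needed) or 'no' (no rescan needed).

Answer: yes

Derivation:
Old min = -13 at index 1
Change at index 1: -13 -> -3
Index 1 WAS the min and new value -3 > old min -13. Must rescan other elements to find the new min.
Needs rescan: yes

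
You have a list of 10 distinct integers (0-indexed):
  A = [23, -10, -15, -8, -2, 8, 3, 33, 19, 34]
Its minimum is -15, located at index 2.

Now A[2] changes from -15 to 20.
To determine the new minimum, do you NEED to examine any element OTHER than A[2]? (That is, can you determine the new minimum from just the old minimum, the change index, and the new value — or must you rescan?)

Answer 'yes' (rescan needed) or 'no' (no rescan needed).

Answer: yes

Derivation:
Old min = -15 at index 2
Change at index 2: -15 -> 20
Index 2 WAS the min and new value 20 > old min -15. Must rescan other elements to find the new min.
Needs rescan: yes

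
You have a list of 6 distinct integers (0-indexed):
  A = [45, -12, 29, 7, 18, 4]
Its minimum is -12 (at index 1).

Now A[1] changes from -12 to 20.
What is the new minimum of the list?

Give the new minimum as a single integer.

Answer: 4

Derivation:
Old min = -12 (at index 1)
Change: A[1] -12 -> 20
Changed element WAS the min. Need to check: is 20 still <= all others?
  Min of remaining elements: 4
  New min = min(20, 4) = 4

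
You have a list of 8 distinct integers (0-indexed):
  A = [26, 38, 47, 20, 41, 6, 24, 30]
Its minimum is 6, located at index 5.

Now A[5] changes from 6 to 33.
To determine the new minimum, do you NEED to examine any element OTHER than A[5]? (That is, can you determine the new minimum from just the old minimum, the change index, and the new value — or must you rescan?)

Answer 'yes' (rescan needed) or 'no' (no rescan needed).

Old min = 6 at index 5
Change at index 5: 6 -> 33
Index 5 WAS the min and new value 33 > old min 6. Must rescan other elements to find the new min.
Needs rescan: yes

Answer: yes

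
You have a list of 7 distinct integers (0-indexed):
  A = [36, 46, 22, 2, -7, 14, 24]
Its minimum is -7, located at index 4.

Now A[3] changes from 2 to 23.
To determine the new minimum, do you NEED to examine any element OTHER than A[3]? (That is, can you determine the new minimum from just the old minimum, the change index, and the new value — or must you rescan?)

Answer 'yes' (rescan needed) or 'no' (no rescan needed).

Old min = -7 at index 4
Change at index 3: 2 -> 23
Index 3 was NOT the min. New min = min(-7, 23). No rescan of other elements needed.
Needs rescan: no

Answer: no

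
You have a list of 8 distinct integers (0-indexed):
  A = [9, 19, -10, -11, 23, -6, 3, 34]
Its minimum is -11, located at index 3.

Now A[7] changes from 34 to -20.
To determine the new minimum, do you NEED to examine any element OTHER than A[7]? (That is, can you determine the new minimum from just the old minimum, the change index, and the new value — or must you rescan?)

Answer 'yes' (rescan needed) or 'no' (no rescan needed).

Answer: no

Derivation:
Old min = -11 at index 3
Change at index 7: 34 -> -20
Index 7 was NOT the min. New min = min(-11, -20). No rescan of other elements needed.
Needs rescan: no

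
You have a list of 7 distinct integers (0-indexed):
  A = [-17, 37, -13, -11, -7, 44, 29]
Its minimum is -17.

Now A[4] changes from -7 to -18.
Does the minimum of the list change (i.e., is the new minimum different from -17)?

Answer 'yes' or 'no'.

Answer: yes

Derivation:
Old min = -17
Change: A[4] -7 -> -18
Changed element was NOT the min; min changes only if -18 < -17.
New min = -18; changed? yes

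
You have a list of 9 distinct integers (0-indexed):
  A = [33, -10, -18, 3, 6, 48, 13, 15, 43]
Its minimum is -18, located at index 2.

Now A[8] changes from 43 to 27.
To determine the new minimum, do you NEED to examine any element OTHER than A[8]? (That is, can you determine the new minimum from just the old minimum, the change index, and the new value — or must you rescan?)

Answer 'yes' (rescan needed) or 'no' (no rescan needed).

Old min = -18 at index 2
Change at index 8: 43 -> 27
Index 8 was NOT the min. New min = min(-18, 27). No rescan of other elements needed.
Needs rescan: no

Answer: no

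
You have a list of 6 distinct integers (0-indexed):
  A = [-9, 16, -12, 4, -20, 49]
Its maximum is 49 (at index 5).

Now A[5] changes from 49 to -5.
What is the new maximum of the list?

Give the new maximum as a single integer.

Old max = 49 (at index 5)
Change: A[5] 49 -> -5
Changed element WAS the max -> may need rescan.
  Max of remaining elements: 16
  New max = max(-5, 16) = 16

Answer: 16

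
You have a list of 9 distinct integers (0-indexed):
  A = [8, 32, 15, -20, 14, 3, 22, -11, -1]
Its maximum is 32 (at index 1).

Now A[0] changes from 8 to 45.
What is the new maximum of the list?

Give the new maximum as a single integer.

Answer: 45

Derivation:
Old max = 32 (at index 1)
Change: A[0] 8 -> 45
Changed element was NOT the old max.
  New max = max(old_max, new_val) = max(32, 45) = 45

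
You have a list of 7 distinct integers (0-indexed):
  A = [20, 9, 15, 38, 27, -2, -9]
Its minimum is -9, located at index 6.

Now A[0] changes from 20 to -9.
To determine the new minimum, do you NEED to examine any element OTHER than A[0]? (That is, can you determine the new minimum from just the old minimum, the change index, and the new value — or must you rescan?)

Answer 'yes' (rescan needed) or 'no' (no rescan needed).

Answer: no

Derivation:
Old min = -9 at index 6
Change at index 0: 20 -> -9
Index 0 was NOT the min. New min = min(-9, -9). No rescan of other elements needed.
Needs rescan: no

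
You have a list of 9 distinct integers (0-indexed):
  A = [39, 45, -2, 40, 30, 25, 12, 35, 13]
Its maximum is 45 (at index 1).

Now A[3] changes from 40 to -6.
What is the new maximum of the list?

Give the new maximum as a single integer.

Answer: 45

Derivation:
Old max = 45 (at index 1)
Change: A[3] 40 -> -6
Changed element was NOT the old max.
  New max = max(old_max, new_val) = max(45, -6) = 45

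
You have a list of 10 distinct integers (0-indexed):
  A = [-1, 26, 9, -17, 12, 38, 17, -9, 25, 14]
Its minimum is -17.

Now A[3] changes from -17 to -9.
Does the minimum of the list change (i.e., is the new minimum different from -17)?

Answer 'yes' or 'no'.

Answer: yes

Derivation:
Old min = -17
Change: A[3] -17 -> -9
Changed element was the min; new min must be rechecked.
New min = -9; changed? yes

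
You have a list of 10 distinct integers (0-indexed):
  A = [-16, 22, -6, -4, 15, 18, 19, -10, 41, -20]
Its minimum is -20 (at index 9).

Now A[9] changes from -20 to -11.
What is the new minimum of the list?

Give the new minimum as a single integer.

Old min = -20 (at index 9)
Change: A[9] -20 -> -11
Changed element WAS the min. Need to check: is -11 still <= all others?
  Min of remaining elements: -16
  New min = min(-11, -16) = -16

Answer: -16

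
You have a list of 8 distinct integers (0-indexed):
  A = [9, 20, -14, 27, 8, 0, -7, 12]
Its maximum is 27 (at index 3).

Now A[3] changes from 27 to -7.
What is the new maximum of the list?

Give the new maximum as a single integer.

Answer: 20

Derivation:
Old max = 27 (at index 3)
Change: A[3] 27 -> -7
Changed element WAS the max -> may need rescan.
  Max of remaining elements: 20
  New max = max(-7, 20) = 20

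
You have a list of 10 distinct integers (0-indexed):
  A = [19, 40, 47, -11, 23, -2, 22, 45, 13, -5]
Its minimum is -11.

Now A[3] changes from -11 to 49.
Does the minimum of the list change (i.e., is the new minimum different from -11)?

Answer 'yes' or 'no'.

Answer: yes

Derivation:
Old min = -11
Change: A[3] -11 -> 49
Changed element was the min; new min must be rechecked.
New min = -5; changed? yes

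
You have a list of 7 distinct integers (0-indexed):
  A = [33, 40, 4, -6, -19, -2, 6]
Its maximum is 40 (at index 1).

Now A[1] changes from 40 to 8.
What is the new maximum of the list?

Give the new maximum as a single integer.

Answer: 33

Derivation:
Old max = 40 (at index 1)
Change: A[1] 40 -> 8
Changed element WAS the max -> may need rescan.
  Max of remaining elements: 33
  New max = max(8, 33) = 33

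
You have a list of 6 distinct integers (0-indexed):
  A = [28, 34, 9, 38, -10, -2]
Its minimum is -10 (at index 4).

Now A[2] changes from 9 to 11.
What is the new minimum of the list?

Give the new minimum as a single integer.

Old min = -10 (at index 4)
Change: A[2] 9 -> 11
Changed element was NOT the old min.
  New min = min(old_min, new_val) = min(-10, 11) = -10

Answer: -10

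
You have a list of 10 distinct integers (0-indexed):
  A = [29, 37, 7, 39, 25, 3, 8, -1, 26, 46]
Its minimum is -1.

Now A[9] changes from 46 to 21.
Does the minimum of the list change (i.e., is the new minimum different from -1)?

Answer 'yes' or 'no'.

Answer: no

Derivation:
Old min = -1
Change: A[9] 46 -> 21
Changed element was NOT the min; min changes only if 21 < -1.
New min = -1; changed? no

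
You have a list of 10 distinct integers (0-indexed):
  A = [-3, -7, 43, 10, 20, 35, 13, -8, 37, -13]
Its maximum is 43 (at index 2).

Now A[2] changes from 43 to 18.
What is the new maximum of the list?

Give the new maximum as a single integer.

Old max = 43 (at index 2)
Change: A[2] 43 -> 18
Changed element WAS the max -> may need rescan.
  Max of remaining elements: 37
  New max = max(18, 37) = 37

Answer: 37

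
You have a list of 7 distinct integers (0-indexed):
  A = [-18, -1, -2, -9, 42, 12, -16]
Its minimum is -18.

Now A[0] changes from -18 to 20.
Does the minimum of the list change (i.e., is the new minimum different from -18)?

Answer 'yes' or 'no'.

Old min = -18
Change: A[0] -18 -> 20
Changed element was the min; new min must be rechecked.
New min = -16; changed? yes

Answer: yes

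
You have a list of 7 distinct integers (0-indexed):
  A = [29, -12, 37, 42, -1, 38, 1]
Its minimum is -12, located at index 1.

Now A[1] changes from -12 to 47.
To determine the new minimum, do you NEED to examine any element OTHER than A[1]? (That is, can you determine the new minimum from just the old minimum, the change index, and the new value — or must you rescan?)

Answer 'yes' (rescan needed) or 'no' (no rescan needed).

Answer: yes

Derivation:
Old min = -12 at index 1
Change at index 1: -12 -> 47
Index 1 WAS the min and new value 47 > old min -12. Must rescan other elements to find the new min.
Needs rescan: yes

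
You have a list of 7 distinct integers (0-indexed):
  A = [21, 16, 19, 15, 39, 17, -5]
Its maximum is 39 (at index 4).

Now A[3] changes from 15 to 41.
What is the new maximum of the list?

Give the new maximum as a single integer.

Answer: 41

Derivation:
Old max = 39 (at index 4)
Change: A[3] 15 -> 41
Changed element was NOT the old max.
  New max = max(old_max, new_val) = max(39, 41) = 41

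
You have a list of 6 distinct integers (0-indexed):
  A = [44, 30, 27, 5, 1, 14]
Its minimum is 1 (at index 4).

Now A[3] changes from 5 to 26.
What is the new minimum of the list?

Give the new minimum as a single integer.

Old min = 1 (at index 4)
Change: A[3] 5 -> 26
Changed element was NOT the old min.
  New min = min(old_min, new_val) = min(1, 26) = 1

Answer: 1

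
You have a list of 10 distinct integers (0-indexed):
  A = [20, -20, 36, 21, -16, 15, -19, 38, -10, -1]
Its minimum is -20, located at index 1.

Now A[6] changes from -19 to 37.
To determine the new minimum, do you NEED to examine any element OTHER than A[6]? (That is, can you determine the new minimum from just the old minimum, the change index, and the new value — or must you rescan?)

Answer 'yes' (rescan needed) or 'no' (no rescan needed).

Old min = -20 at index 1
Change at index 6: -19 -> 37
Index 6 was NOT the min. New min = min(-20, 37). No rescan of other elements needed.
Needs rescan: no

Answer: no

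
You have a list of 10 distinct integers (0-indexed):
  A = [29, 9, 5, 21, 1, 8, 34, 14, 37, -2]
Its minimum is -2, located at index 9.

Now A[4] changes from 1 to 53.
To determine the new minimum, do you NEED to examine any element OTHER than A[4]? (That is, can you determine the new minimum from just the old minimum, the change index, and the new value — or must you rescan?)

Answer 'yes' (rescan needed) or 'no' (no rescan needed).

Answer: no

Derivation:
Old min = -2 at index 9
Change at index 4: 1 -> 53
Index 4 was NOT the min. New min = min(-2, 53). No rescan of other elements needed.
Needs rescan: no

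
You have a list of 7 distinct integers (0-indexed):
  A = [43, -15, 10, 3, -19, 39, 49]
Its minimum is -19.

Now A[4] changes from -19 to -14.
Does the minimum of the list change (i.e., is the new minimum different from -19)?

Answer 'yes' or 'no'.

Answer: yes

Derivation:
Old min = -19
Change: A[4] -19 -> -14
Changed element was the min; new min must be rechecked.
New min = -15; changed? yes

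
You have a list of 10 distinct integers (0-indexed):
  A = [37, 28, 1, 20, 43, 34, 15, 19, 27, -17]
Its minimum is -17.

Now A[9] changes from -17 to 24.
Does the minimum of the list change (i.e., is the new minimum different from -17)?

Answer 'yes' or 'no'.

Old min = -17
Change: A[9] -17 -> 24
Changed element was the min; new min must be rechecked.
New min = 1; changed? yes

Answer: yes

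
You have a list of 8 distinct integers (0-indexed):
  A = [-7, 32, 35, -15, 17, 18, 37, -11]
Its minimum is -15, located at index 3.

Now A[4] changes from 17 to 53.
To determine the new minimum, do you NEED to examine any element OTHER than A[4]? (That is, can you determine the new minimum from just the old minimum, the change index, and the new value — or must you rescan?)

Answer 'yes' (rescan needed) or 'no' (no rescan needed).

Answer: no

Derivation:
Old min = -15 at index 3
Change at index 4: 17 -> 53
Index 4 was NOT the min. New min = min(-15, 53). No rescan of other elements needed.
Needs rescan: no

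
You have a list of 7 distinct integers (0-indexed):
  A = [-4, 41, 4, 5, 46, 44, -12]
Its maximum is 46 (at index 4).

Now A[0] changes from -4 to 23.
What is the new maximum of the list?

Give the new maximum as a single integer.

Answer: 46

Derivation:
Old max = 46 (at index 4)
Change: A[0] -4 -> 23
Changed element was NOT the old max.
  New max = max(old_max, new_val) = max(46, 23) = 46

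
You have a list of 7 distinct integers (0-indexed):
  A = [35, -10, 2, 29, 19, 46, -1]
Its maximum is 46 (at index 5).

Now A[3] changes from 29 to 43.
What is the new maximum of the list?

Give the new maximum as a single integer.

Old max = 46 (at index 5)
Change: A[3] 29 -> 43
Changed element was NOT the old max.
  New max = max(old_max, new_val) = max(46, 43) = 46

Answer: 46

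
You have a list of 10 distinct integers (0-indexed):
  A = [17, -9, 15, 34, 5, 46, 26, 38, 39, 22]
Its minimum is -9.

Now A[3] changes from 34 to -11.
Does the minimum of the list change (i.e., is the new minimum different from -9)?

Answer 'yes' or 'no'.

Answer: yes

Derivation:
Old min = -9
Change: A[3] 34 -> -11
Changed element was NOT the min; min changes only if -11 < -9.
New min = -11; changed? yes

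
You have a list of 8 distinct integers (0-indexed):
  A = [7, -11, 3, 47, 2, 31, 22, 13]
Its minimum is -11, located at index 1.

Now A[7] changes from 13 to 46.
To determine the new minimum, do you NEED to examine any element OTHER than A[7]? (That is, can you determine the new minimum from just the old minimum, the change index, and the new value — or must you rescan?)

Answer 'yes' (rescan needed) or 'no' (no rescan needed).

Answer: no

Derivation:
Old min = -11 at index 1
Change at index 7: 13 -> 46
Index 7 was NOT the min. New min = min(-11, 46). No rescan of other elements needed.
Needs rescan: no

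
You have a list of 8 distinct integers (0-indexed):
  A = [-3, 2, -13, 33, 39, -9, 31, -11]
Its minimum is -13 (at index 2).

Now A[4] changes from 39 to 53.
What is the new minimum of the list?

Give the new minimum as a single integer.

Old min = -13 (at index 2)
Change: A[4] 39 -> 53
Changed element was NOT the old min.
  New min = min(old_min, new_val) = min(-13, 53) = -13

Answer: -13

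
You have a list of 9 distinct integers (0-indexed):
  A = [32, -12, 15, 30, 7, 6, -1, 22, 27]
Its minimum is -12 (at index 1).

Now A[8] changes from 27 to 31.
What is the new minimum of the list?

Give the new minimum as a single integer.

Old min = -12 (at index 1)
Change: A[8] 27 -> 31
Changed element was NOT the old min.
  New min = min(old_min, new_val) = min(-12, 31) = -12

Answer: -12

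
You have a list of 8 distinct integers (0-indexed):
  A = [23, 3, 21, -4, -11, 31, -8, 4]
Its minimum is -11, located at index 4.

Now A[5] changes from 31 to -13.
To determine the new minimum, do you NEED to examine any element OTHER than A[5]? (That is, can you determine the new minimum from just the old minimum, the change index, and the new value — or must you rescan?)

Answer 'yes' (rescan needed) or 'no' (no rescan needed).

Answer: no

Derivation:
Old min = -11 at index 4
Change at index 5: 31 -> -13
Index 5 was NOT the min. New min = min(-11, -13). No rescan of other elements needed.
Needs rescan: no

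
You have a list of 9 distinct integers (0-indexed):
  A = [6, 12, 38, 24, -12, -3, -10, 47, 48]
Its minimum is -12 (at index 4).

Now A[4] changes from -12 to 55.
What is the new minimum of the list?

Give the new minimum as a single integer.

Answer: -10

Derivation:
Old min = -12 (at index 4)
Change: A[4] -12 -> 55
Changed element WAS the min. Need to check: is 55 still <= all others?
  Min of remaining elements: -10
  New min = min(55, -10) = -10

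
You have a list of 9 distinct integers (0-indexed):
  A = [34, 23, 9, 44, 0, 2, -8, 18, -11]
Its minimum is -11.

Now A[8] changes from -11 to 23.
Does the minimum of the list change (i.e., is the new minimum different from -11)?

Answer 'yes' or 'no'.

Old min = -11
Change: A[8] -11 -> 23
Changed element was the min; new min must be rechecked.
New min = -8; changed? yes

Answer: yes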